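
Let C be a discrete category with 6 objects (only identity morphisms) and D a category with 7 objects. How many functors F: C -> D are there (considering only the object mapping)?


A functor from a discrete category C to D is determined by
where each object maps. Each of the 6 objects of C can map
to any of the 7 objects of D independently.
Number of functors = 7^6 = 117649

117649


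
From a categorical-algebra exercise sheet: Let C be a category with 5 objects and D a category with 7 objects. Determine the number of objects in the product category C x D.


The product category C x D has objects that are pairs (c, d).
Number of pairs = |Ob(C)| * |Ob(D)| = 5 * 7 = 35

35


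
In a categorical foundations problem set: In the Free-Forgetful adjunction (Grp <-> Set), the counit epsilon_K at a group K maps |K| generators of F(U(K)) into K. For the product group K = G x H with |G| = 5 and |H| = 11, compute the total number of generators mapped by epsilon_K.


The counit epsilon_K: F(U(K)) -> K of the Free-Forgetful adjunction
maps |K| generators of F(U(K)) into K. For K = G x H (the product group),
|G x H| = |G| * |H|.
Total generators mapped = 5 * 11 = 55.

55


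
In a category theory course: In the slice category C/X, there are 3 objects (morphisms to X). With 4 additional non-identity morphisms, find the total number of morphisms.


In the slice category C/X, objects are morphisms to X.
Identity morphisms: 3 (one per object of C/X).
Non-identity morphisms: 4.
Total = 3 + 4 = 7

7


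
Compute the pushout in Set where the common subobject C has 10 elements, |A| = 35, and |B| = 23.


The pushout A +_C B identifies the images of C in A and B.
|A +_C B| = |A| + |B| - |C| (for injections).
= 35 + 23 - 10 = 48

48


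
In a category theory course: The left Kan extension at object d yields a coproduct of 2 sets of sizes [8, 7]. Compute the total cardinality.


Pointwise, the left Kan extension (Lan_F H)(d) is the colimit, indexed
by the comma category (F downarrow d), of H composed with the
projection (F downarrow d) -> C. Here that colimit is given
as a coproduct (disjoint union) of sets, so its cardinality is the
sum of the sizes of the summands.
Coproduct of sets with sizes: 8 + 7
= 15

15


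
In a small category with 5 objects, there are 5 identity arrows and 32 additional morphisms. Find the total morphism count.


Each object has an identity morphism, giving 5 identities.
Adding the 32 non-identity morphisms:
Total = 5 + 32 = 37

37


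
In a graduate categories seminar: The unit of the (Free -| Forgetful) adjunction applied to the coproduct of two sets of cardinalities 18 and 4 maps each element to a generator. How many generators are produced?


The unit eta_X: X -> U(F(X)) of the Free-Forgetful adjunction
maps each element of X to a generator of F(X). For X = S + T (disjoint
union in Set), |S + T| = |S| + |T|.
Total mappings = 18 + 4 = 22.

22


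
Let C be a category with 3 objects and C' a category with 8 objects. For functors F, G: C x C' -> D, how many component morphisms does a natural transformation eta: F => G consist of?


A natural transformation eta: F => G assigns one component morphism per
object of the domain category.
The domain is the product category C x C', so
|Ob(C x C')| = |Ob(C)| * |Ob(C')| = 3 * 8 = 24.
Therefore eta has 24 component morphisms.

24


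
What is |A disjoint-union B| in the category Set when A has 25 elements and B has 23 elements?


In Set, the coproduct A + B is the disjoint union.
|A + B| = |A| + |B| = 25 + 23 = 48

48


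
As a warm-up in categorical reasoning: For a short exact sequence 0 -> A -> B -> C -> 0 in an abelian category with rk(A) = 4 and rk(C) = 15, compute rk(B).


For a short exact sequence 0 -> A -> B -> C -> 0,
rank is additive: rank(B) = rank(A) + rank(C).
rank(B) = 4 + 15 = 19

19


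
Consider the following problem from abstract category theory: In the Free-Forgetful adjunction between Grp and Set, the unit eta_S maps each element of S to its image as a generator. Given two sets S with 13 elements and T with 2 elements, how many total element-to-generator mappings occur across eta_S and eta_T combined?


The unit eta_X: X -> U(F(X)) of the Free-Forgetful adjunction
maps each element of X to a generator of F(X). For X = S + T (disjoint
union in Set), |S + T| = |S| + |T|.
Total mappings = 13 + 2 = 15.

15


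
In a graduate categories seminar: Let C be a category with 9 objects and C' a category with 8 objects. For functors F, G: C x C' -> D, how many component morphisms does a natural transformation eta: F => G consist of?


A natural transformation eta: F => G assigns one component morphism per
object of the domain category.
The domain is the product category C x C', so
|Ob(C x C')| = |Ob(C)| * |Ob(C')| = 9 * 8 = 72.
Therefore eta has 72 component morphisms.

72


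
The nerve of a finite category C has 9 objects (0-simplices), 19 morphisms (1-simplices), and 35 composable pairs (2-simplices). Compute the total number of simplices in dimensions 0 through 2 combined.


The 2-skeleton of the nerve N(C) consists of simplices in dimensions 0, 1, 2:
  |N(C)_0| = 9 (objects)
  |N(C)_1| = 19 (morphisms)
  |N(C)_2| = 35 (composable pairs)
Total = 9 + 19 + 35 = 63

63


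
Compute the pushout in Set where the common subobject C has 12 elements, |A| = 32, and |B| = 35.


The pushout A +_C B identifies the images of C in A and B.
|A +_C B| = |A| + |B| - |C| (for injections).
= 32 + 35 - 12 = 55

55


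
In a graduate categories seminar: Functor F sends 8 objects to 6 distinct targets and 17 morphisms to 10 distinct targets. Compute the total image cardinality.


The image of F consists of distinct objects and distinct morphisms.
|Im(F)| on objects = 6
|Im(F)| on morphisms = 10
Total image cardinality = 6 + 10 = 16

16


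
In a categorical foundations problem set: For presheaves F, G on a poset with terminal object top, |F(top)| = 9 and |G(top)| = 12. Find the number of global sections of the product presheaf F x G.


Global sections of a presheaf on a poset with terminal top satisfy
Gamma(H) ~ H(top). Presheaves admit pointwise products, so
(F x G)(top) = F(top) x G(top) (Cartesian product).
|Gamma(F x G)| = |F(top)| * |G(top)| = 9 * 12 = 108.

108


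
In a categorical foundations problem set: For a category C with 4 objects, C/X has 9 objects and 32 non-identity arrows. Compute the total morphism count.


In the slice category C/X, objects are morphisms to X.
Identity morphisms: 9 (one per object of C/X).
Non-identity morphisms: 32.
Total = 9 + 32 = 41

41


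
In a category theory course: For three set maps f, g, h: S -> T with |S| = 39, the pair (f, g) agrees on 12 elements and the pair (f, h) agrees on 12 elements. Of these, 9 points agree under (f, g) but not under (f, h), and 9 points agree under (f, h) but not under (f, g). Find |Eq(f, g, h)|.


Eq(f, g, h) is the triple-agreement set: points in S where all three
maps take the same value. Using inclusion-exclusion on the pairwise data:
Pair (f, g) agrees on 12 points; pair (f, h) on 12 points.
Points agreeing under (f, g) but not (f, h) = 9; under (f, h) but not (f, g) = 9.
Triple-agreement = agreement-in-(f, g) minus points that agree under (f, g) but not (f, h):
|Eq(f, g, h)| = 12 - 9 = 3
(cross-check via (f, h): 12 - 9 = 3.)

3


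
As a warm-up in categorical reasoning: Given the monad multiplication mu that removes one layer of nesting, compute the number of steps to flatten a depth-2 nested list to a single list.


Each application of mu: T^2 -> T removes one layer of nesting.
Starting at depth 2 (i.e., T^2(X)), we need to reach T(X).
Number of mu applications = 2 - 1 = 1

1


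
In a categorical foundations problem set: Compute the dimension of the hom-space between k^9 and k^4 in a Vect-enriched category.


In Vect-enriched categories, Hom(k^n, k^m) is the space of m x n matrices.
dim(Hom(k^9, k^4)) = 4 * 9 = 36

36


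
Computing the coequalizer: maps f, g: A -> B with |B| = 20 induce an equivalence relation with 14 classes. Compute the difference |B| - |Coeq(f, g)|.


The coequalizer Coeq(f, g) = B / ~ has one element per equivalence class.
|B| = 20, |Coeq(f, g)| = 14.
|B| - |Coeq(f, g)| = 20 - 14 = 6.

6


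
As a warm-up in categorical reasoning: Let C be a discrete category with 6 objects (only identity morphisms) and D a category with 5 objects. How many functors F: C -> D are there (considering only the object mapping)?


A functor from a discrete category C to D is determined by
where each object maps. Each of the 6 objects of C can map
to any of the 5 objects of D independently.
Number of functors = 5^6 = 15625

15625


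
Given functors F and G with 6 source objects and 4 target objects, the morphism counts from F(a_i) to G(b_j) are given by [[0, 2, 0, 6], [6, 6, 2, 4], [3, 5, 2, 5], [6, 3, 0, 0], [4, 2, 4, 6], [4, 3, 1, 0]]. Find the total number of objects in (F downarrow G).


Objects of (F downarrow G) are triples (a, b, h: F(a)->G(b)).
The count equals the sum of all entries in the hom-matrix.
sum(row 0) = 8
sum(row 1) = 18
sum(row 2) = 15
sum(row 3) = 9
sum(row 4) = 16
sum(row 5) = 8
Grand total = 74

74


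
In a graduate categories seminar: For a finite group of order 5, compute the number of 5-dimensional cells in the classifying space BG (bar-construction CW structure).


In the bar-construction CW model of BG, the n-cells are indexed by
n-tuples [g_1|...|g_n] of non-identity elements of G (degenerate
simplices with some g_i = e do not contribute cells), so there are
(|G| - 1)^n n-cells.
For dim = 5 with |G| = 5:
cells = (5 - 1)^5 = 4^5 = 1024

1024


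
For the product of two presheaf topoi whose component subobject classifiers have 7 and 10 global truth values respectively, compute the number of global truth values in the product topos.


In a product of presheaf topoi E_1 x E_2, the subobject classifier
is Omega = Omega_1 x Omega_2 (componentwise), so
|Omega(top)| = |Omega_1(top_1)| * |Omega_2(top_2)|.
= 7 * 10 = 70.

70


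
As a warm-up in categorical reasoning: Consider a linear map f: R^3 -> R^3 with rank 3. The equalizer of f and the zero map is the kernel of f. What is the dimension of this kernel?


The equalizer of f and the zero map is ker(f).
By the rank-nullity theorem: dim(ker(f)) = dim(domain) - rank(f).
dim(ker(f)) = 3 - 3 = 0

0


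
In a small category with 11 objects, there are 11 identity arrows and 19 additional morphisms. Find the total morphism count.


Each object has an identity morphism, giving 11 identities.
Adding the 19 non-identity morphisms:
Total = 11 + 19 = 30

30


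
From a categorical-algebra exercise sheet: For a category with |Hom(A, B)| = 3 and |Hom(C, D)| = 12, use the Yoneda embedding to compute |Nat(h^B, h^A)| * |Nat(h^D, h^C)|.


By the Yoneda lemma, Nat(h^B, h^A) is isomorphic to Hom(A, B),
so |Nat(h^B, h^A)| = |Hom(A, B)| and |Nat(h^D, h^C)| = |Hom(C, D)|.
|Hom(A, B)| = 3, |Hom(C, D)| = 12.
|Nat(h^B, h^A) x Nat(h^D, h^C)| = 3 * 12 = 36

36


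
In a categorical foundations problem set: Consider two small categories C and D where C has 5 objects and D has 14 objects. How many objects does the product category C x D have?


The product category C x D has objects that are pairs (c, d).
Number of pairs = |Ob(C)| * |Ob(D)| = 5 * 14 = 70

70


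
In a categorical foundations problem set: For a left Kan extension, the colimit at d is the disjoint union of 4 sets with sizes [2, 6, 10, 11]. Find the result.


Pointwise, the left Kan extension (Lan_F H)(d) is the colimit, indexed
by the comma category (F downarrow d), of H composed with the
projection (F downarrow d) -> C. Here that colimit is given
as a coproduct (disjoint union) of sets, so its cardinality is the
sum of the sizes of the summands.
Coproduct of sets with sizes: 2 + 6 + 10 + 11
= 29

29


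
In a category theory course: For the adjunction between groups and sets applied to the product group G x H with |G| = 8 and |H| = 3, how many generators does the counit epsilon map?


The counit epsilon_K: F(U(K)) -> K of the Free-Forgetful adjunction
maps |K| generators of F(U(K)) into K. For K = G x H (the product group),
|G x H| = |G| * |H|.
Total generators mapped = 8 * 3 = 24.

24


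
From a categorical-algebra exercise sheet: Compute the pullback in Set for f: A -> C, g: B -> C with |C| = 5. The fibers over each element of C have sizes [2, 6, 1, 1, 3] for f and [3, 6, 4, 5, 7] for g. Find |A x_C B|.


The pullback A x_C B consists of pairs (a, b) with f(a) = g(b).
For each element c in C, the fiber product has |f^-1(c)| * |g^-1(c)| elements.
Summing over C: 2 * 3 + 6 * 6 + 1 * 4 + 1 * 5 + 3 * 7
= 6 + 36 + 4 + 5 + 21 = 72

72


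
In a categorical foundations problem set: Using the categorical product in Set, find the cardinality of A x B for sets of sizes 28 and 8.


In Set, the product A x B is the Cartesian product.
By the universal property, |A x B| = |A| * |B|.
|A x B| = 28 * 8 = 224

224


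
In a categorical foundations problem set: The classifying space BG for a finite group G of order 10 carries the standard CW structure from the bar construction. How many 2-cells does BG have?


In the bar-construction CW model of BG, the n-cells are indexed by
n-tuples [g_1|...|g_n] of non-identity elements of G (degenerate
simplices with some g_i = e do not contribute cells), so there are
(|G| - 1)^n n-cells.
For dim = 2 with |G| = 10:
cells = (10 - 1)^2 = 9^2 = 81

81


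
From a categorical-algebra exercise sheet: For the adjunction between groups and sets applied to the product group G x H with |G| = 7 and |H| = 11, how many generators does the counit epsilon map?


The counit epsilon_K: F(U(K)) -> K of the Free-Forgetful adjunction
maps |K| generators of F(U(K)) into K. For K = G x H (the product group),
|G x H| = |G| * |H|.
Total generators mapped = 7 * 11 = 77.

77


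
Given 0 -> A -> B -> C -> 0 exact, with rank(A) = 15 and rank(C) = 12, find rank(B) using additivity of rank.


For a short exact sequence 0 -> A -> B -> C -> 0,
rank is additive: rank(B) = rank(A) + rank(C).
rank(B) = 15 + 12 = 27

27


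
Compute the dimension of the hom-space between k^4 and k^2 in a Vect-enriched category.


In Vect-enriched categories, Hom(k^n, k^m) is the space of m x n matrices.
dim(Hom(k^4, k^2)) = 2 * 4 = 8

8


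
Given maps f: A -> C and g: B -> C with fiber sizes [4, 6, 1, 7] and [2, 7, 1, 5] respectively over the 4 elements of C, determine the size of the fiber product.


The pullback A x_C B consists of pairs (a, b) with f(a) = g(b).
For each element c in C, the fiber product has |f^-1(c)| * |g^-1(c)| elements.
Summing over C: 4 * 2 + 6 * 7 + 1 * 1 + 7 * 5
= 8 + 42 + 1 + 35 = 86

86


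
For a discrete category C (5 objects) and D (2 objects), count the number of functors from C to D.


A functor from a discrete category C to D is determined by
where each object maps. Each of the 5 objects of C can map
to any of the 2 objects of D independently.
Number of functors = 2^5 = 32

32


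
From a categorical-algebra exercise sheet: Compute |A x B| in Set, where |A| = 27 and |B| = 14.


In Set, the product A x B is the Cartesian product.
By the universal property, |A x B| = |A| * |B|.
|A x B| = 27 * 14 = 378

378


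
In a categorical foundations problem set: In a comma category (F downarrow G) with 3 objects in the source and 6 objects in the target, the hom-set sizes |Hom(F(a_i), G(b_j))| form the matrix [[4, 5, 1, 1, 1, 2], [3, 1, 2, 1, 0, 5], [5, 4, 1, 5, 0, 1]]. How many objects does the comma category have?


Objects of (F downarrow G) are triples (a, b, h: F(a)->G(b)).
The count equals the sum of all entries in the hom-matrix.
sum(row 0) = 14
sum(row 1) = 12
sum(row 2) = 16
Grand total = 42

42


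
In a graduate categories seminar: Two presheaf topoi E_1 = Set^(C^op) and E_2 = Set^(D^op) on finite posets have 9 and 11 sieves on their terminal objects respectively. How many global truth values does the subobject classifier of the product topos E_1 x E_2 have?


In a product of presheaf topoi E_1 x E_2, the subobject classifier
is Omega = Omega_1 x Omega_2 (componentwise), so
|Omega(top)| = |Omega_1(top_1)| * |Omega_2(top_2)|.
= 9 * 11 = 99.

99


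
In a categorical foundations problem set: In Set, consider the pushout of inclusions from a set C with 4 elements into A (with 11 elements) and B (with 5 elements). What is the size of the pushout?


The pushout A +_C B identifies the images of C in A and B.
|A +_C B| = |A| + |B| - |C| (for injections).
= 11 + 5 - 4 = 12

12


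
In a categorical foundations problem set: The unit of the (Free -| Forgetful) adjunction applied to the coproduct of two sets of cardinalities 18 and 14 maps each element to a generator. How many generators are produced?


The unit eta_X: X -> U(F(X)) of the Free-Forgetful adjunction
maps each element of X to a generator of F(X). For X = S + T (disjoint
union in Set), |S + T| = |S| + |T|.
Total mappings = 18 + 14 = 32.

32


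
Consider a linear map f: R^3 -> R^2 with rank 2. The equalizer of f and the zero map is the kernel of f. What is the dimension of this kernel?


The equalizer of f and the zero map is ker(f).
By the rank-nullity theorem: dim(ker(f)) = dim(domain) - rank(f).
dim(ker(f)) = 3 - 2 = 1

1


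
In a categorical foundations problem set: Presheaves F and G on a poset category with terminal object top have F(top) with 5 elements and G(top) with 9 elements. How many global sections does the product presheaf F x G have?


Global sections of a presheaf on a poset with terminal top satisfy
Gamma(H) ~ H(top). Presheaves admit pointwise products, so
(F x G)(top) = F(top) x G(top) (Cartesian product).
|Gamma(F x G)| = |F(top)| * |G(top)| = 5 * 9 = 45.

45


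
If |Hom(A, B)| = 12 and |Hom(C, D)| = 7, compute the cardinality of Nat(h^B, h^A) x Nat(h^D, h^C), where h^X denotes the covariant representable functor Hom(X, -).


By the Yoneda lemma, Nat(h^B, h^A) is isomorphic to Hom(A, B),
so |Nat(h^B, h^A)| = |Hom(A, B)| and |Nat(h^D, h^C)| = |Hom(C, D)|.
|Hom(A, B)| = 12, |Hom(C, D)| = 7.
|Nat(h^B, h^A) x Nat(h^D, h^C)| = 12 * 7 = 84

84


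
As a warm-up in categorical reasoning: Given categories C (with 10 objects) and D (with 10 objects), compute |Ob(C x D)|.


The product category C x D has objects that are pairs (c, d).
Number of pairs = |Ob(C)| * |Ob(D)| = 10 * 10 = 100

100


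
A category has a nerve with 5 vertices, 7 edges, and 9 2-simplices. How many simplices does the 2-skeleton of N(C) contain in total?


The 2-skeleton of the nerve N(C) consists of simplices in dimensions 0, 1, 2:
  |N(C)_0| = 5 (objects)
  |N(C)_1| = 7 (morphisms)
  |N(C)_2| = 9 (composable pairs)
Total = 5 + 7 + 9 = 21

21


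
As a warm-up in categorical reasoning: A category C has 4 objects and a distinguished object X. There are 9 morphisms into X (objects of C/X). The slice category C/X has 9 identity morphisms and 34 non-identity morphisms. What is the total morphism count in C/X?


In the slice category C/X, objects are morphisms to X.
Identity morphisms: 9 (one per object of C/X).
Non-identity morphisms: 34.
Total = 9 + 34 = 43

43


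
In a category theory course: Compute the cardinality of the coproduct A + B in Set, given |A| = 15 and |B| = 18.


In Set, the coproduct A + B is the disjoint union.
|A + B| = |A| + |B| = 15 + 18 = 33

33


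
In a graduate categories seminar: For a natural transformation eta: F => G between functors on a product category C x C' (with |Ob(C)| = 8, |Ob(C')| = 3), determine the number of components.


A natural transformation eta: F => G assigns one component morphism per
object of the domain category.
The domain is the product category C x C', so
|Ob(C x C')| = |Ob(C)| * |Ob(C')| = 8 * 3 = 24.
Therefore eta has 24 component morphisms.

24


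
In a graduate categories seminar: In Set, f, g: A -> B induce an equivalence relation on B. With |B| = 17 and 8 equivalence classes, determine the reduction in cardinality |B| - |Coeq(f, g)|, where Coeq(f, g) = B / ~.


The coequalizer Coeq(f, g) = B / ~ has one element per equivalence class.
|B| = 17, |Coeq(f, g)| = 8.
|B| - |Coeq(f, g)| = 17 - 8 = 9.

9


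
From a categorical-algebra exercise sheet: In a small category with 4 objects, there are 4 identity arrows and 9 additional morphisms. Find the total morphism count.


Each object has an identity morphism, giving 4 identities.
Adding the 9 non-identity morphisms:
Total = 4 + 9 = 13

13


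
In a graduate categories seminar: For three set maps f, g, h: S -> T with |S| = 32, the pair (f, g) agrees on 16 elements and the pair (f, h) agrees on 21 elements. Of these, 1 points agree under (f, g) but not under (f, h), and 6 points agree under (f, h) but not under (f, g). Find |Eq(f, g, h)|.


Eq(f, g, h) is the triple-agreement set: points in S where all three
maps take the same value. Using inclusion-exclusion on the pairwise data:
Pair (f, g) agrees on 16 points; pair (f, h) on 21 points.
Points agreeing under (f, g) but not (f, h) = 1; under (f, h) but not (f, g) = 6.
Triple-agreement = agreement-in-(f, g) minus points that agree under (f, g) but not (f, h):
|Eq(f, g, h)| = 16 - 1 = 15
(cross-check via (f, h): 21 - 6 = 15.)

15


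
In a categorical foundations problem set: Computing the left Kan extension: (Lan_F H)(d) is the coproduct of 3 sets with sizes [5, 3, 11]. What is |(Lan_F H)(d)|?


Pointwise, the left Kan extension (Lan_F H)(d) is the colimit, indexed
by the comma category (F downarrow d), of H composed with the
projection (F downarrow d) -> C. Here that colimit is given
as a coproduct (disjoint union) of sets, so its cardinality is the
sum of the sizes of the summands.
Coproduct of sets with sizes: 5 + 3 + 11
= 19

19


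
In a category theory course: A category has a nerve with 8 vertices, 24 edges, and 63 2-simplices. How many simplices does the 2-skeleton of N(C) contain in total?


The 2-skeleton of the nerve N(C) consists of simplices in dimensions 0, 1, 2:
  |N(C)_0| = 8 (objects)
  |N(C)_1| = 24 (morphisms)
  |N(C)_2| = 63 (composable pairs)
Total = 8 + 24 + 63 = 95

95


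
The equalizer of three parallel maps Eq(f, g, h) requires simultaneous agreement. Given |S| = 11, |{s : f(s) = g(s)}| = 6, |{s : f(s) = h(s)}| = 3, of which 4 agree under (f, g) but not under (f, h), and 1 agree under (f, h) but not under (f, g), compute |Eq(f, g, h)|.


Eq(f, g, h) is the triple-agreement set: points in S where all three
maps take the same value. Using inclusion-exclusion on the pairwise data:
Pair (f, g) agrees on 6 points; pair (f, h) on 3 points.
Points agreeing under (f, g) but not (f, h) = 4; under (f, h) but not (f, g) = 1.
Triple-agreement = agreement-in-(f, g) minus points that agree under (f, g) but not (f, h):
|Eq(f, g, h)| = 6 - 4 = 2
(cross-check via (f, h): 3 - 1 = 2.)

2


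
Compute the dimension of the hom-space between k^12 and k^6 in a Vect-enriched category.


In Vect-enriched categories, Hom(k^n, k^m) is the space of m x n matrices.
dim(Hom(k^12, k^6)) = 6 * 12 = 72

72


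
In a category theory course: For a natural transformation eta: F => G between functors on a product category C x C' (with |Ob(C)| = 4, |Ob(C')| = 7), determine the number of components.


A natural transformation eta: F => G assigns one component morphism per
object of the domain category.
The domain is the product category C x C', so
|Ob(C x C')| = |Ob(C)| * |Ob(C')| = 4 * 7 = 28.
Therefore eta has 28 component morphisms.

28


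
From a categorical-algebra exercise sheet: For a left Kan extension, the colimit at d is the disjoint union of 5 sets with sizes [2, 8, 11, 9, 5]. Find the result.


Pointwise, the left Kan extension (Lan_F H)(d) is the colimit, indexed
by the comma category (F downarrow d), of H composed with the
projection (F downarrow d) -> C. Here that colimit is given
as a coproduct (disjoint union) of sets, so its cardinality is the
sum of the sizes of the summands.
Coproduct of sets with sizes: 2 + 8 + 11 + 9 + 5
= 35

35


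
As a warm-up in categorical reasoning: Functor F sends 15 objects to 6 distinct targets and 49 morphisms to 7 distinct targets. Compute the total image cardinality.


The image of F consists of distinct objects and distinct morphisms.
|Im(F)| on objects = 6
|Im(F)| on morphisms = 7
Total image cardinality = 6 + 7 = 13

13


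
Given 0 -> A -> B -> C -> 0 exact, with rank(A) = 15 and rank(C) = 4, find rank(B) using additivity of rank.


For a short exact sequence 0 -> A -> B -> C -> 0,
rank is additive: rank(B) = rank(A) + rank(C).
rank(B) = 15 + 4 = 19

19


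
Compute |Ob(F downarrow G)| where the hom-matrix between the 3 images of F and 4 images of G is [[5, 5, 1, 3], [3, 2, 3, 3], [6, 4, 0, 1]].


Objects of (F downarrow G) are triples (a, b, h: F(a)->G(b)).
The count equals the sum of all entries in the hom-matrix.
sum(row 0) = 14
sum(row 1) = 11
sum(row 2) = 11
Grand total = 36

36


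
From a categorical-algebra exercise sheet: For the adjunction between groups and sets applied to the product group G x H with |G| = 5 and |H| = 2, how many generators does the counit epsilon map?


The counit epsilon_K: F(U(K)) -> K of the Free-Forgetful adjunction
maps |K| generators of F(U(K)) into K. For K = G x H (the product group),
|G x H| = |G| * |H|.
Total generators mapped = 5 * 2 = 10.

10


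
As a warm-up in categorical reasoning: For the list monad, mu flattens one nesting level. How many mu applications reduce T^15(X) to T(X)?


Each application of mu: T^2 -> T removes one layer of nesting.
Starting at depth 15 (i.e., T^15(X)), we need to reach T(X).
Number of mu applications = 15 - 1 = 14

14


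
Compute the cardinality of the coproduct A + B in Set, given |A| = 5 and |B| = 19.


In Set, the coproduct A + B is the disjoint union.
|A + B| = |A| + |B| = 5 + 19 = 24

24


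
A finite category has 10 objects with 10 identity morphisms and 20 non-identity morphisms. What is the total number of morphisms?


Each object has an identity morphism, giving 10 identities.
Adding the 20 non-identity morphisms:
Total = 10 + 20 = 30

30


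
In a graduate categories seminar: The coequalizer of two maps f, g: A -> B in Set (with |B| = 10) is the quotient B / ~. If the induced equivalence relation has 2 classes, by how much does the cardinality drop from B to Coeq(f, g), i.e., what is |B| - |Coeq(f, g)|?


The coequalizer Coeq(f, g) = B / ~ has one element per equivalence class.
|B| = 10, |Coeq(f, g)| = 2.
|B| - |Coeq(f, g)| = 10 - 2 = 8.

8


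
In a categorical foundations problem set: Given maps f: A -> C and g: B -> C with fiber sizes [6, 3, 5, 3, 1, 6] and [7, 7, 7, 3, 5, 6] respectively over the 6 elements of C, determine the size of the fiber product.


The pullback A x_C B consists of pairs (a, b) with f(a) = g(b).
For each element c in C, the fiber product has |f^-1(c)| * |g^-1(c)| elements.
Summing over C: 6 * 7 + 3 * 7 + 5 * 7 + 3 * 3 + 1 * 5 + 6 * 6
= 42 + 21 + 35 + 9 + 5 + 36 = 148

148


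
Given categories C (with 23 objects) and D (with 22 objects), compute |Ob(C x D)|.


The product category C x D has objects that are pairs (c, d).
Number of pairs = |Ob(C)| * |Ob(D)| = 23 * 22 = 506

506


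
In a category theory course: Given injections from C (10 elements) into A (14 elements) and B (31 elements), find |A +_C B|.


The pushout A +_C B identifies the images of C in A and B.
|A +_C B| = |A| + |B| - |C| (for injections).
= 14 + 31 - 10 = 35

35


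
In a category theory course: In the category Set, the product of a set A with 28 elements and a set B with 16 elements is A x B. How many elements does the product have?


In Set, the product A x B is the Cartesian product.
By the universal property, |A x B| = |A| * |B|.
|A x B| = 28 * 16 = 448

448


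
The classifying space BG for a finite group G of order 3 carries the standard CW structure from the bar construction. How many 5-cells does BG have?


In the bar-construction CW model of BG, the n-cells are indexed by
n-tuples [g_1|...|g_n] of non-identity elements of G (degenerate
simplices with some g_i = e do not contribute cells), so there are
(|G| - 1)^n n-cells.
For dim = 5 with |G| = 3:
cells = (3 - 1)^5 = 2^5 = 32

32


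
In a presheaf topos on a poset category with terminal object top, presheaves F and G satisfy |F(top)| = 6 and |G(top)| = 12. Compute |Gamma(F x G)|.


Global sections of a presheaf on a poset with terminal top satisfy
Gamma(H) ~ H(top). Presheaves admit pointwise products, so
(F x G)(top) = F(top) x G(top) (Cartesian product).
|Gamma(F x G)| = |F(top)| * |G(top)| = 6 * 12 = 72.

72


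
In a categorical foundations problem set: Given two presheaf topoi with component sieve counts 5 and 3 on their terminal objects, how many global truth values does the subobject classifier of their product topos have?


In a product of presheaf topoi E_1 x E_2, the subobject classifier
is Omega = Omega_1 x Omega_2 (componentwise), so
|Omega(top)| = |Omega_1(top_1)| * |Omega_2(top_2)|.
= 5 * 3 = 15.

15


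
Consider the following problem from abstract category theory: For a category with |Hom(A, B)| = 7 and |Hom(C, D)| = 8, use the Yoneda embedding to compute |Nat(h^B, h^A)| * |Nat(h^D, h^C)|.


By the Yoneda lemma, Nat(h^B, h^A) is isomorphic to Hom(A, B),
so |Nat(h^B, h^A)| = |Hom(A, B)| and |Nat(h^D, h^C)| = |Hom(C, D)|.
|Hom(A, B)| = 7, |Hom(C, D)| = 8.
|Nat(h^B, h^A) x Nat(h^D, h^C)| = 7 * 8 = 56

56


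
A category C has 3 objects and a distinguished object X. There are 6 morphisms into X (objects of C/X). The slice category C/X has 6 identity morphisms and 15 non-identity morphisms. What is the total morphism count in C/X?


In the slice category C/X, objects are morphisms to X.
Identity morphisms: 6 (one per object of C/X).
Non-identity morphisms: 15.
Total = 6 + 15 = 21

21


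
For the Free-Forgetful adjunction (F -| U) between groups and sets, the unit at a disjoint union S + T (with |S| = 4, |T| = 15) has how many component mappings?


The unit eta_X: X -> U(F(X)) of the Free-Forgetful adjunction
maps each element of X to a generator of F(X). For X = S + T (disjoint
union in Set), |S + T| = |S| + |T|.
Total mappings = 4 + 15 = 19.

19


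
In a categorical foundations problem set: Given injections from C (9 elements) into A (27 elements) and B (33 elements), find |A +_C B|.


The pushout A +_C B identifies the images of C in A and B.
|A +_C B| = |A| + |B| - |C| (for injections).
= 27 + 33 - 9 = 51

51


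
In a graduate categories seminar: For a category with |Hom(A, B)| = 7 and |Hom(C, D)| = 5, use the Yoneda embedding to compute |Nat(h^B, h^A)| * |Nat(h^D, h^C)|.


By the Yoneda lemma, Nat(h^B, h^A) is isomorphic to Hom(A, B),
so |Nat(h^B, h^A)| = |Hom(A, B)| and |Nat(h^D, h^C)| = |Hom(C, D)|.
|Hom(A, B)| = 7, |Hom(C, D)| = 5.
|Nat(h^B, h^A) x Nat(h^D, h^C)| = 7 * 5 = 35

35


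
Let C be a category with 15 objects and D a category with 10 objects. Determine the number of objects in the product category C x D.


The product category C x D has objects that are pairs (c, d).
Number of pairs = |Ob(C)| * |Ob(D)| = 15 * 10 = 150

150


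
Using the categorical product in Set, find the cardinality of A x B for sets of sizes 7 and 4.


In Set, the product A x B is the Cartesian product.
By the universal property, |A x B| = |A| * |B|.
|A x B| = 7 * 4 = 28

28


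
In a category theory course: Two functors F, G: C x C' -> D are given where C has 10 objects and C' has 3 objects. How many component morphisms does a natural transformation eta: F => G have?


A natural transformation eta: F => G assigns one component morphism per
object of the domain category.
The domain is the product category C x C', so
|Ob(C x C')| = |Ob(C)| * |Ob(C')| = 10 * 3 = 30.
Therefore eta has 30 component morphisms.

30


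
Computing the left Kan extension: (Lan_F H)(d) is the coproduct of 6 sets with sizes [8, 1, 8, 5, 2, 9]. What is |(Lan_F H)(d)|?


Pointwise, the left Kan extension (Lan_F H)(d) is the colimit, indexed
by the comma category (F downarrow d), of H composed with the
projection (F downarrow d) -> C. Here that colimit is given
as a coproduct (disjoint union) of sets, so its cardinality is the
sum of the sizes of the summands.
Coproduct of sets with sizes: 8 + 1 + 8 + 5 + 2 + 9
= 33

33


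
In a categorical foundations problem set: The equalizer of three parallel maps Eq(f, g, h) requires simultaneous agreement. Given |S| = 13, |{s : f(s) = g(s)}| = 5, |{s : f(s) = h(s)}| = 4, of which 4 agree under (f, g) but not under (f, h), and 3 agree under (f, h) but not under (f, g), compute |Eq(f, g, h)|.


Eq(f, g, h) is the triple-agreement set: points in S where all three
maps take the same value. Using inclusion-exclusion on the pairwise data:
Pair (f, g) agrees on 5 points; pair (f, h) on 4 points.
Points agreeing under (f, g) but not (f, h) = 4; under (f, h) but not (f, g) = 3.
Triple-agreement = agreement-in-(f, g) minus points that agree under (f, g) but not (f, h):
|Eq(f, g, h)| = 5 - 4 = 1
(cross-check via (f, h): 4 - 3 = 1.)

1


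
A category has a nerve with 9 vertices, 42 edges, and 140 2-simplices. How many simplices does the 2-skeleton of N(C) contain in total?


The 2-skeleton of the nerve N(C) consists of simplices in dimensions 0, 1, 2:
  |N(C)_0| = 9 (objects)
  |N(C)_1| = 42 (morphisms)
  |N(C)_2| = 140 (composable pairs)
Total = 9 + 42 + 140 = 191

191


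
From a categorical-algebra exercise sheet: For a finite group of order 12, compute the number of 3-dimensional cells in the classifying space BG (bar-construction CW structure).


In the bar-construction CW model of BG, the n-cells are indexed by
n-tuples [g_1|...|g_n] of non-identity elements of G (degenerate
simplices with some g_i = e do not contribute cells), so there are
(|G| - 1)^n n-cells.
For dim = 3 with |G| = 12:
cells = (12 - 1)^3 = 11^3 = 1331

1331


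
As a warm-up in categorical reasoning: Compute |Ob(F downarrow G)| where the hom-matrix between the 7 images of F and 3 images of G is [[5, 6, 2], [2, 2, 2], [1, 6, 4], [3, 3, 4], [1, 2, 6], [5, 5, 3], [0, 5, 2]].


Objects of (F downarrow G) are triples (a, b, h: F(a)->G(b)).
The count equals the sum of all entries in the hom-matrix.
sum(row 0) = 13
sum(row 1) = 6
sum(row 2) = 11
sum(row 3) = 10
sum(row 4) = 9
sum(row 5) = 13
sum(row 6) = 7
Grand total = 69

69


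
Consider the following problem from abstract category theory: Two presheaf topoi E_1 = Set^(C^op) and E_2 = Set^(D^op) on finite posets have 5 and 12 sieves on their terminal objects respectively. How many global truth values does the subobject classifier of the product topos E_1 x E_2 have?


In a product of presheaf topoi E_1 x E_2, the subobject classifier
is Omega = Omega_1 x Omega_2 (componentwise), so
|Omega(top)| = |Omega_1(top_1)| * |Omega_2(top_2)|.
= 5 * 12 = 60.

60


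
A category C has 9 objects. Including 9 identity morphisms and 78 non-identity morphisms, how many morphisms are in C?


Each object has an identity morphism, giving 9 identities.
Adding the 78 non-identity morphisms:
Total = 9 + 78 = 87

87


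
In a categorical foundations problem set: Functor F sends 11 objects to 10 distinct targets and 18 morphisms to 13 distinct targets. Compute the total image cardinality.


The image of F consists of distinct objects and distinct morphisms.
|Im(F)| on objects = 10
|Im(F)| on morphisms = 13
Total image cardinality = 10 + 13 = 23

23


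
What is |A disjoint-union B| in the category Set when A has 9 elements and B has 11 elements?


In Set, the coproduct A + B is the disjoint union.
|A + B| = |A| + |B| = 9 + 11 = 20

20


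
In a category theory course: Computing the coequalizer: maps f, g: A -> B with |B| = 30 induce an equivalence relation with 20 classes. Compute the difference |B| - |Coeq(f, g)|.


The coequalizer Coeq(f, g) = B / ~ has one element per equivalence class.
|B| = 30, |Coeq(f, g)| = 20.
|B| - |Coeq(f, g)| = 30 - 20 = 10.

10


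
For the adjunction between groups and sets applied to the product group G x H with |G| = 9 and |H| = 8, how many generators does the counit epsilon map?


The counit epsilon_K: F(U(K)) -> K of the Free-Forgetful adjunction
maps |K| generators of F(U(K)) into K. For K = G x H (the product group),
|G x H| = |G| * |H|.
Total generators mapped = 9 * 8 = 72.

72


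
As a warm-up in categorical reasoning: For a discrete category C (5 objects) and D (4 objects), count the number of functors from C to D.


A functor from a discrete category C to D is determined by
where each object maps. Each of the 5 objects of C can map
to any of the 4 objects of D independently.
Number of functors = 4^5 = 1024

1024


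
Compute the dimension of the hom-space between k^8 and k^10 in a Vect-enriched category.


In Vect-enriched categories, Hom(k^n, k^m) is the space of m x n matrices.
dim(Hom(k^8, k^10)) = 10 * 8 = 80

80


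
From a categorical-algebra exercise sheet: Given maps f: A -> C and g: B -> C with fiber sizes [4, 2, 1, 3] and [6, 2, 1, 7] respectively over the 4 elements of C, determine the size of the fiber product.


The pullback A x_C B consists of pairs (a, b) with f(a) = g(b).
For each element c in C, the fiber product has |f^-1(c)| * |g^-1(c)| elements.
Summing over C: 4 * 6 + 2 * 2 + 1 * 1 + 3 * 7
= 24 + 4 + 1 + 21 = 50

50


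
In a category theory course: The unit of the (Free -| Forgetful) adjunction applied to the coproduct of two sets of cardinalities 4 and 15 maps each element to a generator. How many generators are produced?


The unit eta_X: X -> U(F(X)) of the Free-Forgetful adjunction
maps each element of X to a generator of F(X). For X = S + T (disjoint
union in Set), |S + T| = |S| + |T|.
Total mappings = 4 + 15 = 19.

19


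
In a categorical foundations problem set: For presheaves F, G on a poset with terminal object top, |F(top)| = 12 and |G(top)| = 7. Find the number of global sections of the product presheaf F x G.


Global sections of a presheaf on a poset with terminal top satisfy
Gamma(H) ~ H(top). Presheaves admit pointwise products, so
(F x G)(top) = F(top) x G(top) (Cartesian product).
|Gamma(F x G)| = |F(top)| * |G(top)| = 12 * 7 = 84.

84


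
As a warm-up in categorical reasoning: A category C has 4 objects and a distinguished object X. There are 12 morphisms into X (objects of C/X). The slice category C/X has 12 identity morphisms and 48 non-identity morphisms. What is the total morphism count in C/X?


In the slice category C/X, objects are morphisms to X.
Identity morphisms: 12 (one per object of C/X).
Non-identity morphisms: 48.
Total = 12 + 48 = 60

60


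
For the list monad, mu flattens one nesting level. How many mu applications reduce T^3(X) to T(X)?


Each application of mu: T^2 -> T removes one layer of nesting.
Starting at depth 3 (i.e., T^3(X)), we need to reach T(X).
Number of mu applications = 3 - 1 = 2

2


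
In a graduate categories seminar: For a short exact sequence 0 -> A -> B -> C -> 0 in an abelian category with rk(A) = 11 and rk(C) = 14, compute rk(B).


For a short exact sequence 0 -> A -> B -> C -> 0,
rank is additive: rank(B) = rank(A) + rank(C).
rank(B) = 11 + 14 = 25

25


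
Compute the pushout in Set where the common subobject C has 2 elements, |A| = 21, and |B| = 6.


The pushout A +_C B identifies the images of C in A and B.
|A +_C B| = |A| + |B| - |C| (for injections).
= 21 + 6 - 2 = 25

25


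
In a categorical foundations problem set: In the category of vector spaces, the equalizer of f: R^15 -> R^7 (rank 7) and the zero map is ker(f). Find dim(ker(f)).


The equalizer of f and the zero map is ker(f).
By the rank-nullity theorem: dim(ker(f)) = dim(domain) - rank(f).
dim(ker(f)) = 15 - 7 = 8

8


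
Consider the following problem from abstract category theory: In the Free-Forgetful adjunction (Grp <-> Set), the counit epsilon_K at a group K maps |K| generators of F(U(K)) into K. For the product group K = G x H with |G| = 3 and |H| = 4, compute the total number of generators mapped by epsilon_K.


The counit epsilon_K: F(U(K)) -> K of the Free-Forgetful adjunction
maps |K| generators of F(U(K)) into K. For K = G x H (the product group),
|G x H| = |G| * |H|.
Total generators mapped = 3 * 4 = 12.

12
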